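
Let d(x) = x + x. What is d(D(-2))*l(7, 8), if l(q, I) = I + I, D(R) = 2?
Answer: 64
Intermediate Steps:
l(q, I) = 2*I
d(x) = 2*x
d(D(-2))*l(7, 8) = (2*2)*(2*8) = 4*16 = 64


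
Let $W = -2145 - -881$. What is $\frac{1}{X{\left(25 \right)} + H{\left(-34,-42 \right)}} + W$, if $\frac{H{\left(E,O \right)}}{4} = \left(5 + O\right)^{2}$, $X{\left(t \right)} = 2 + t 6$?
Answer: $- \frac{7113791}{5628} \approx -1264.0$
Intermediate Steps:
$X{\left(t \right)} = 2 + 6 t$
$H{\left(E,O \right)} = 4 \left(5 + O\right)^{2}$
$W = -1264$ ($W = -2145 + 881 = -1264$)
$\frac{1}{X{\left(25 \right)} + H{\left(-34,-42 \right)}} + W = \frac{1}{\left(2 + 6 \cdot 25\right) + 4 \left(5 - 42\right)^{2}} - 1264 = \frac{1}{\left(2 + 150\right) + 4 \left(-37\right)^{2}} - 1264 = \frac{1}{152 + 4 \cdot 1369} - 1264 = \frac{1}{152 + 5476} - 1264 = \frac{1}{5628} - 1264 = - \frac{7113791}{5628}$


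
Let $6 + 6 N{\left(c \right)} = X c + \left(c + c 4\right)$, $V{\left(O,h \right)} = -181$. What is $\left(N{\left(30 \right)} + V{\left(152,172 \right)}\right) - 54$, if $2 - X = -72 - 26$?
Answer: $289$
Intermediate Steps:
$X = 100$ ($X = 2 - \left(-72 - 26\right) = 2 - -98 = 2 + 98 = 100$)
$N{\left(c \right)} = -1 + \frac{35 c}{2}$ ($N{\left(c \right)} = -1 + \frac{100 c + \left(c + c 4\right)}{6} = -1 + \frac{100 c + \left(c + 4 c\right)}{6} = -1 + \frac{100 c + 5 c}{6} = -1 + \frac{105 c}{6} = -1 + \frac{35 c}{2}$)
$\left(N{\left(30 \right)} + V{\left(152,172 \right)}\right) - 54 = \left(\left(-1 + \frac{35}{2} \cdot 30\right) - 181\right) - 54 = \left(\left(-1 + 525\right) - 181\right) - 54 = \left(524 - 181\right) - 54 = 343 - 54 = 289$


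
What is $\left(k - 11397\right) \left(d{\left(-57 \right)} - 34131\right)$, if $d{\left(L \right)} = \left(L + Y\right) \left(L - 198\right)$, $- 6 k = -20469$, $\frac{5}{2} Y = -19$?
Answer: $141007959$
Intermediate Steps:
$Y = - \frac{38}{5}$ ($Y = \frac{2}{5} \left(-19\right) = - \frac{38}{5} \approx -7.6$)
$k = \frac{6823}{2}$ ($k = \left(- \frac{1}{6}\right) \left(-20469\right) = \frac{6823}{2} \approx 3411.5$)
$d{\left(L \right)} = \left(-198 + L\right) \left(- \frac{38}{5} + L\right)$ ($d{\left(L \right)} = \left(L - \frac{38}{5}\right) \left(L - 198\right) = \left(- \frac{38}{5} + L\right) \left(-198 + L\right) = \left(-198 + L\right) \left(- \frac{38}{5} + L\right)$)
$\left(k - 11397\right) \left(d{\left(-57 \right)} - 34131\right) = \left(\frac{6823}{2} - 11397\right) \left(\left(\frac{7524}{5} + \left(-57\right)^{2} - - \frac{58596}{5}\right) - 34131\right) = - \frac{15971 \left(\left(\frac{7524}{5} + 3249 + \frac{58596}{5}\right) - 34131\right)}{2} = - \frac{15971 \left(16473 - 34131\right)}{2} = \left(- \frac{15971}{2}\right) \left(-17658\right) = 141007959$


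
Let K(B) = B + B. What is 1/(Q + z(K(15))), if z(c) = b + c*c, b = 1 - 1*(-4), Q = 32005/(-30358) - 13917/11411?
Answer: 346415138/312717998549 ≈ 0.0011078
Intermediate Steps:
K(B) = 2*B
Q = -787701341/346415138 (Q = 32005*(-1/30358) - 13917*1/11411 = -32005/30358 - 13917/11411 = -787701341/346415138 ≈ -2.2739)
b = 5 (b = 1 + 4 = 5)
z(c) = 5 + c**2 (z(c) = 5 + c*c = 5 + c**2)
1/(Q + z(K(15))) = 1/(-787701341/346415138 + (5 + (2*15)**2)) = 1/(-787701341/346415138 + (5 + 30**2)) = 1/(-787701341/346415138 + (5 + 900)) = 1/(-787701341/346415138 + 905) = 1/(312717998549/346415138) = 346415138/312717998549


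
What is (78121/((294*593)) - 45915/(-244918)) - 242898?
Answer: -2592898636193120/10674873489 ≈ -2.4290e+5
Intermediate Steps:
(78121/((294*593)) - 45915/(-244918)) - 242898 = (78121/174342 - 45915*(-1/244918)) - 242898 = (78121*(1/174342) + 45915/244918) - 242898 = (78121/174342 + 45915/244918) - 242898 = 6784538002/10674873489 - 242898 = -2592898636193120/10674873489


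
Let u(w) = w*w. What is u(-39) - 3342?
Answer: -1821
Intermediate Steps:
u(w) = w²
u(-39) - 3342 = (-39)² - 3342 = 1521 - 3342 = -1821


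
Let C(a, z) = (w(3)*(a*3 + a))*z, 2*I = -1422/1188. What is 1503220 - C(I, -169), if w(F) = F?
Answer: 16522069/11 ≈ 1.5020e+6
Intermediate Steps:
I = -79/132 (I = (-1422/1188)/2 = (-1422*1/1188)/2 = (½)*(-79/66) = -79/132 ≈ -0.59848)
C(a, z) = 12*a*z (C(a, z) = (3*(a*3 + a))*z = (3*(3*a + a))*z = (3*(4*a))*z = (12*a)*z = 12*a*z)
1503220 - C(I, -169) = 1503220 - 12*(-79)*(-169)/132 = 1503220 - 1*13351/11 = 1503220 - 13351/11 = 16522069/11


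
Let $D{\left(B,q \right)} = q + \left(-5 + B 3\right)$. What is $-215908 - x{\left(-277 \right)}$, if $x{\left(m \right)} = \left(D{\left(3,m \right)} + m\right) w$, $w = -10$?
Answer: $-221408$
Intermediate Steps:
$D{\left(B,q \right)} = -5 + q + 3 B$ ($D{\left(B,q \right)} = q + \left(-5 + 3 B\right) = -5 + q + 3 B$)
$x{\left(m \right)} = -40 - 20 m$ ($x{\left(m \right)} = \left(\left(-5 + m + 3 \cdot 3\right) + m\right) \left(-10\right) = \left(\left(-5 + m + 9\right) + m\right) \left(-10\right) = \left(\left(4 + m\right) + m\right) \left(-10\right) = \left(4 + 2 m\right) \left(-10\right) = -40 - 20 m$)
$-215908 - x{\left(-277 \right)} = -215908 - \left(-40 - -5540\right) = -215908 - \left(-40 + 5540\right) = -215908 - 5500 = -221408$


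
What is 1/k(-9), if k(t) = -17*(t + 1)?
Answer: 1/136 ≈ 0.0073529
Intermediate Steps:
k(t) = -17 - 17*t (k(t) = -17*(1 + t) = -17 - 17*t)
1/k(-9) = 1/(-17 - 17*(-9)) = 1/(-17 + 153) = 1/136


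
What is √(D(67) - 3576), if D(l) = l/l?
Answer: 5*I*√143 ≈ 59.791*I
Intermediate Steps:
D(l) = 1
√(D(67) - 3576) = √(1 - 3576) = √(-3575) = 5*I*√143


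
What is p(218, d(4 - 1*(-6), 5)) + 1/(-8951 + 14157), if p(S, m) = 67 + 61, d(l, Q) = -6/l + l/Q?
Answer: 666369/5206 ≈ 128.00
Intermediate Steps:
p(S, m) = 128
p(218, d(4 - 1*(-6), 5)) + 1/(-8951 + 14157) = 128 + 1/(-8951 + 14157) = 128 + 1/5206 = 666369/5206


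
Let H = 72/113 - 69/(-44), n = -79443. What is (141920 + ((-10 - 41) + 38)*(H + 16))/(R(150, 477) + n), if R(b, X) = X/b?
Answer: -17611237975/9874369626 ≈ -1.7835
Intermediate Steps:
H = 10965/4972 (H = 72*(1/113) - 69*(-1/44) = 72/113 + 69/44 = 10965/4972 ≈ 2.2053)
(141920 + ((-10 - 41) + 38)*(H + 16))/(R(150, 477) + n) = (141920 + ((-10 - 41) + 38)*(10965/4972 + 16))/(477/150 - 79443) = (141920 + (-51 + 38)*(90517/4972))/(477*(1/150) - 79443) = (141920 - 13*90517/4972)/(159/50 - 79443) = (141920 - 1176721/4972)/(-3971991/50) = (704449519/4972)*(-50/3971991) = -17611237975/9874369626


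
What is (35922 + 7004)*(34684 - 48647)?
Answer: -599375738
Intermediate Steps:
(35922 + 7004)*(34684 - 48647) = 42926*(-13963) = -599375738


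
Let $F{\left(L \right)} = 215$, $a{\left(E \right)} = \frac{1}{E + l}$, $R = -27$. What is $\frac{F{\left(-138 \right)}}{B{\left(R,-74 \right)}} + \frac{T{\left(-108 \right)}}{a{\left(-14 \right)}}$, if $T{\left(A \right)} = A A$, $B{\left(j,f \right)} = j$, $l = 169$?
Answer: $\frac{48813625}{27} \approx 1.8079 \cdot 10^{6}$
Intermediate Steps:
$a{\left(E \right)} = \frac{1}{169 + E}$ ($a{\left(E \right)} = \frac{1}{E + 169} = \frac{1}{169 + E}$)
$T{\left(A \right)} = A^{2}$
$\frac{F{\left(-138 \right)}}{B{\left(R,-74 \right)}} + \frac{T{\left(-108 \right)}}{a{\left(-14 \right)}} = \frac{215}{-27} + \frac{\left(-108\right)^{2}}{\frac{1}{169 - 14}} = 215 \left(- \frac{1}{27}\right) + \frac{11664}{\frac{1}{155}} = - \frac{215}{27} + 11664 \frac{1}{\frac{1}{155}} = - \frac{215}{27} + 11664 \cdot 155 = - \frac{215}{27} + 1807920 = \frac{48813625}{27}$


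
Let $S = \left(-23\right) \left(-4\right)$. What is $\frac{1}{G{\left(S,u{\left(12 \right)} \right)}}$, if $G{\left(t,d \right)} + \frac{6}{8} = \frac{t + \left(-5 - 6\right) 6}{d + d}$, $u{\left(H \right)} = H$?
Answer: $3$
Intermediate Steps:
$S = 92$
$G{\left(t,d \right)} = - \frac{3}{4} + \frac{-66 + t}{2 d}$ ($G{\left(t,d \right)} = - \frac{3}{4} + \frac{t + \left(-5 - 6\right) 6}{d + d} = - \frac{3}{4} + \frac{t - 66}{2 d} = - \frac{3}{4} + \left(t - 66\right) \frac{1}{2 d} = - \frac{3}{4} + \left(-66 + t\right) \frac{1}{2 d} = - \frac{3}{4} + \frac{-66 + t}{2 d}$)
$\frac{1}{G{\left(S,u{\left(12 \right)} \right)}} = \frac{1}{\frac{1}{4} \cdot \frac{1}{12} \left(-132 - 36 + 2 \cdot 92\right)} = \frac{1}{\frac{1}{4} \cdot \frac{1}{12} \left(-132 - 36 + 184\right)} = \frac{1}{\frac{1}{4} \cdot \frac{1}{12} \cdot 16} = \frac{1}{\frac{1}{3}} = 3$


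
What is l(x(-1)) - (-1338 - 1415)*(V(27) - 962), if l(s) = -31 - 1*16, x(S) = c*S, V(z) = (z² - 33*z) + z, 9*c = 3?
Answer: -3020088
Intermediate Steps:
c = ⅓ (c = (⅑)*3 = ⅓ ≈ 0.33333)
V(z) = z² - 32*z
x(S) = S/3
l(s) = -47 (l(s) = -31 - 16 = -47)
l(x(-1)) - (-1338 - 1415)*(V(27) - 962) = -47 - (-1338 - 1415)*(27*(-32 + 27) - 962) = -47 - (-2753)*(27*(-5) - 962) = -47 - (-2753)*(-135 - 962) = -47 - (-2753)*(-1097) = -47 - 1*3020041 = -47 - 3020041 = -3020088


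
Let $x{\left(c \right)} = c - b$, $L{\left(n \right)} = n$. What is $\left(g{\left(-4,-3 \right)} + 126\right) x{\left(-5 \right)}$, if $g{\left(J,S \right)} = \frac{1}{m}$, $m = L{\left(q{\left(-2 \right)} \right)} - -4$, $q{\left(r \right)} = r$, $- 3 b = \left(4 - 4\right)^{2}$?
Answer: $- \frac{1265}{2} \approx -632.5$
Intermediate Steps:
$b = 0$ ($b = - \frac{\left(4 - 4\right)^{2}}{3} = - \frac{0^{2}}{3} = \left(- \frac{1}{3}\right) 0 = 0$)
$x{\left(c \right)} = c$ ($x{\left(c \right)} = c - 0 = c + 0 = c$)
$m = 2$ ($m = -2 - -4 = -2 + 4 = 2$)
$g{\left(J,S \right)} = \frac{1}{2}$
$\left(g{\left(-4,-3 \right)} + 126\right) x{\left(-5 \right)} = \left(\frac{1}{2} + 126\right) \left(-5\right) = \frac{253}{2} \left(-5\right) = - \frac{1265}{2}$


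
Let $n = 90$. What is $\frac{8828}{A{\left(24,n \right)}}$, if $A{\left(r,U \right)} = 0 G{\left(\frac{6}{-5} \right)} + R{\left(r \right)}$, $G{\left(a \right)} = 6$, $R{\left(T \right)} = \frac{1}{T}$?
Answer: $211872$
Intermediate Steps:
$A{\left(r,U \right)} = \frac{1}{r}$ ($A{\left(r,U \right)} = 0 \cdot 6 + \frac{1}{r} = 0 + \frac{1}{r} = \frac{1}{r}$)
$\frac{8828}{A{\left(24,n \right)}} = \frac{8828}{\frac{1}{24}} = 8828 \frac{1}{\frac{1}{24}} = 8828 \cdot 24 = 211872$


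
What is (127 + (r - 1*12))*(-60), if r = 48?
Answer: -9780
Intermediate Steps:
(127 + (r - 1*12))*(-60) = (127 + (48 - 1*12))*(-60) = (127 + (48 - 12))*(-60) = (127 + 36)*(-60) = 163*(-60) = -9780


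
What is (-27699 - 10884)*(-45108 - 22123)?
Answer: 2593973673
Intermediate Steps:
(-27699 - 10884)*(-45108 - 22123) = -38583*(-67231) = 2593973673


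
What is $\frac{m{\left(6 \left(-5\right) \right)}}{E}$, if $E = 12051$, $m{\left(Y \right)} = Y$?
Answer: $- \frac{10}{4017} \approx -0.0024894$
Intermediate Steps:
$\frac{m{\left(6 \left(-5\right) \right)}}{E} = \frac{6 \left(-5\right)}{12051} = \left(-30\right) \frac{1}{12051} = - \frac{10}{4017}$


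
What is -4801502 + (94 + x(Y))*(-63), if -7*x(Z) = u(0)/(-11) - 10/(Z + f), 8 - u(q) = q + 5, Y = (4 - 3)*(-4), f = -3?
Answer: -370170847/77 ≈ -4.8074e+6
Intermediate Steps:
Y = -4 (Y = 1*(-4) = -4)
u(q) = 3 - q (u(q) = 8 - (q + 5) = 8 - (5 + q) = 8 + (-5 - q) = 3 - q)
x(Z) = 3/77 + 10/(7*(-3 + Z)) (x(Z) = -((3 - 1*0)/(-11) - 10/(Z - 3))/7 = -((3 + 0)*(-1/11) - 10/(-3 + Z))/7 = -(3*(-1/11) - 10/(-3 + Z))/7 = -(-3/11 - 10/(-3 + Z))/7 = 3/77 + 10/(7*(-3 + Z)))
-4801502 + (94 + x(Y))*(-63) = -4801502 + (94 + (101 + 3*(-4))/(77*(-3 - 4)))*(-63) = -4801502 + (94 + (1/77)*(101 - 12)/(-7))*(-63) = -4801502 + (94 + (1/77)*(-1/7)*89)*(-63) = -4801502 + (94 - 89/539)*(-63) = -4801502 + (50577/539)*(-63) = -4801502 - 455193/77 = -370170847/77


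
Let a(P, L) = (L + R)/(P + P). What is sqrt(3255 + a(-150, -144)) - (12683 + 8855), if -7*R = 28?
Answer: -21538 + sqrt(732486)/15 ≈ -21481.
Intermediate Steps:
R = -4 (R = -1/7*28 = -4)
a(P, L) = (-4 + L)/(2*P) (a(P, L) = (L - 4)/(P + P) = (-4 + L)/((2*P)) = (-4 + L)*(1/(2*P)) = (-4 + L)/(2*P))
sqrt(3255 + a(-150, -144)) - (12683 + 8855) = sqrt(3255 + (1/2)*(-4 - 144)/(-150)) - (12683 + 8855) = sqrt(3255 + (1/2)*(-1/150)*(-148)) - 1*21538 = sqrt(3255 + 37/75) - 21538 = sqrt(244162/75) - 21538 = sqrt(732486)/15 - 21538 = -21538 + sqrt(732486)/15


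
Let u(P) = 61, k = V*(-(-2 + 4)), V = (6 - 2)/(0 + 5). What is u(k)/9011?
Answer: 61/9011 ≈ 0.0067695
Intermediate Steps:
V = ⅘ (V = 4/5 = 4*(⅕) = ⅘ ≈ 0.80000)
k = -8/5 (k = 4*(-(-2 + 4))/5 = 4*(-1*2)/5 = (⅘)*(-2) = -8/5 ≈ -1.6000)
u(k)/9011 = 61/9011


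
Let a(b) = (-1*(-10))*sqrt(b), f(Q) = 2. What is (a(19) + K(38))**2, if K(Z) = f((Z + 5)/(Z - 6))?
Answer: 1904 + 40*sqrt(19) ≈ 2078.4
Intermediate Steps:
K(Z) = 2
a(b) = 10*sqrt(b)
(a(19) + K(38))**2 = (10*sqrt(19) + 2)**2 = (2 + 10*sqrt(19))**2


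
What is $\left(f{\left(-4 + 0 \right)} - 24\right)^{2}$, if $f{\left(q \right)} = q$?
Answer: $784$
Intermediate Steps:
$\left(f{\left(-4 + 0 \right)} - 24\right)^{2} = \left(\left(-4 + 0\right) - 24\right)^{2} = \left(-4 - 24\right)^{2} = \left(-28\right)^{2} = 784$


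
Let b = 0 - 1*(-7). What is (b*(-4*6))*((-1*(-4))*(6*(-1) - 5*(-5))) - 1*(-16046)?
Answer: 3278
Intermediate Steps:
b = 7 (b = 0 + 7 = 7)
(b*(-4*6))*((-1*(-4))*(6*(-1) - 5*(-5))) - 1*(-16046) = (7*(-4*6))*((-1*(-4))*(6*(-1) - 5*(-5))) - 1*(-16046) = (7*(-24))*(4*(-6 + 25)) + 16046 = -672*19 + 16046 = -168*76 + 16046 = -12768 + 16046 = 3278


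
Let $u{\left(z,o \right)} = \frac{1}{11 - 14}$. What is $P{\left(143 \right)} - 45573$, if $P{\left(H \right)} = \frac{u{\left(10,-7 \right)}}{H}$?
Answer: $- \frac{19550818}{429} \approx -45573.0$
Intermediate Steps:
$u{\left(z,o \right)} = - \frac{1}{3}$ ($u{\left(z,o \right)} = \frac{1}{-3} = - \frac{1}{3}$)
$P{\left(H \right)} = - \frac{1}{3 H}$
$P{\left(143 \right)} - 45573 = - \frac{1}{3 \cdot 143} - 45573 = \left(- \frac{1}{3}\right) \frac{1}{143} - 45573 = - \frac{1}{429} - 45573 = - \frac{19550818}{429}$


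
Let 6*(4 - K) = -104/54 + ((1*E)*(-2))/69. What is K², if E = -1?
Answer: 64657681/3470769 ≈ 18.629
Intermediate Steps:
K = 8041/1863 (K = 4 - (-104/54 + ((1*(-1))*(-2))/69)/6 = 4 - (-104*1/54 - 1*(-2)*(1/69))/6 = 4 - (-52/27 + 2*(1/69))/6 = 4 - (-52/27 + 2/69)/6 = 4 - ⅙*(-1178/621) = 4 + 589/1863 = 8041/1863 ≈ 4.3162)
K² = (8041/1863)² = 64657681/3470769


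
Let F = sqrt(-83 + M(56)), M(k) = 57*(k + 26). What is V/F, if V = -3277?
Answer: -3277*sqrt(4591)/4591 ≈ -48.364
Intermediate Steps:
M(k) = 1482 + 57*k (M(k) = 57*(26 + k) = 1482 + 57*k)
F = sqrt(4591) (F = sqrt(-83 + (1482 + 57*56)) = sqrt(-83 + (1482 + 3192)) = sqrt(-83 + 4674) = sqrt(4591) ≈ 67.757)
V/F = -3277*sqrt(4591)/4591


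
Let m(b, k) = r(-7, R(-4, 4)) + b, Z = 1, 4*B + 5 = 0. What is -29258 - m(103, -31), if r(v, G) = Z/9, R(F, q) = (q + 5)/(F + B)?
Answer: -264250/9 ≈ -29361.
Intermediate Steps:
B = -5/4 (B = -5/4 + (1/4)*0 = -5/4 + 0 = -5/4 ≈ -1.2500)
R(F, q) = (5 + q)/(-5/4 + F) (R(F, q) = (q + 5)/(F - 5/4) = (5 + q)/(-5/4 + F))
r(v, G) = 1/9
m(b, k) = 1/9 + b
-29258 - m(103, -31) = -29258 - (1/9 + 103) = -29258 - 1*928/9 = -29258 - 928/9 = -264250/9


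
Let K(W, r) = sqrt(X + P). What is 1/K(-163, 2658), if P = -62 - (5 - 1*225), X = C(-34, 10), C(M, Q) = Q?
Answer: sqrt(42)/84 ≈ 0.077152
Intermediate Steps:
X = 10
P = 158 (P = -62 - (5 - 225) = -62 - 1*(-220) = -62 + 220 = 158)
K(W, r) = 2*sqrt(42) (K(W, r) = sqrt(10 + 158) = sqrt(168) = 2*sqrt(42))
1/K(-163, 2658) = 1/(2*sqrt(42)) = sqrt(42)/84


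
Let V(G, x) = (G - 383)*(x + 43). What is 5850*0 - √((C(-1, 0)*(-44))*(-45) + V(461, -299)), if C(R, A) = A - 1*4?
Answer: -4*I*√1743 ≈ -167.0*I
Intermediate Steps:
C(R, A) = -4 + A (C(R, A) = A - 4 = -4 + A)
V(G, x) = (-383 + G)*(43 + x)
5850*0 - √((C(-1, 0)*(-44))*(-45) + V(461, -299)) = 5850*0 - √(((-4 + 0)*(-44))*(-45) + (-16469 - 383*(-299) + 43*461 + 461*(-299))) = 0 - √(-4*(-44)*(-45) + (-16469 + 114517 + 19823 - 137839)) = 0 - √(176*(-45) - 19968) = 0 - √(-7920 - 19968) = 0 - √(-27888) = 0 - 4*I*√1743 = -4*I*√1743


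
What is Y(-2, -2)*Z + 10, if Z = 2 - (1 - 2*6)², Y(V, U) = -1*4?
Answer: 486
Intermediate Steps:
Y(V, U) = -4
Z = -119 (Z = 2 - (1 - 12)² = 2 - 1*(-11)² = 2 - 1*121 = 2 - 121 = -119)
Y(-2, -2)*Z + 10 = -4*(-119) + 10 = 476 + 10 = 486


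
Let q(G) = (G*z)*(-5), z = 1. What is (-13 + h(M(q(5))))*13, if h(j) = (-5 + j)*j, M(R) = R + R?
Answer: 35581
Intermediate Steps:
q(G) = -5*G (q(G) = (G*1)*(-5) = G*(-5) = -5*G)
M(R) = 2*R
h(j) = j*(-5 + j)
(-13 + h(M(q(5))))*13 = (-13 + (2*(-5*5))*(-5 + 2*(-5*5)))*13 = (-13 + (2*(-25))*(-5 + 2*(-25)))*13 = (-13 - 50*(-5 - 50))*13 = (-13 - 50*(-55))*13 = (-13 + 2750)*13 = 2737*13 = 35581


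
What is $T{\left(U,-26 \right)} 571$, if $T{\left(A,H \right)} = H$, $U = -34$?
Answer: $-14846$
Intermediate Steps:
$T{\left(U,-26 \right)} 571 = \left(-26\right) 571 = -14846$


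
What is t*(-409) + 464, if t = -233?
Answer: 95761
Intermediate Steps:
t*(-409) + 464 = -233*(-409) + 464 = 95297 + 464 = 95761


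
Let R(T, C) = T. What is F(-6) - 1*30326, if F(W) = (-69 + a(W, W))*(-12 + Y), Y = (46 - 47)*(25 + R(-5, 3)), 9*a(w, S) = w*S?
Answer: -28246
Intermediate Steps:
a(w, S) = S*w/9 (a(w, S) = (w*S)/9 = (S*w)/9 = S*w/9)
Y = -20 (Y = (46 - 47)*(25 - 5) = -1*20 = -20)
F(W) = 2208 - 32*W²/9 (F(W) = (-69 + W*W/9)*(-12 - 20) = (-69 + W²/9)*(-32) = 2208 - 32*W²/9)
F(-6) - 1*30326 = (2208 - 32/9*(-6)²) - 1*30326 = (2208 - 32/9*36) - 30326 = (2208 - 128) - 30326 = 2080 - 30326 = -28246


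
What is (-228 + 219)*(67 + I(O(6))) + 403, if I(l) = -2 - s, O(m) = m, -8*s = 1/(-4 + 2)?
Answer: -2903/16 ≈ -181.44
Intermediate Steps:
s = 1/16 (s = -1/(8*(-4 + 2)) = -⅛/(-2) = -⅛*(-½) = 1/16 ≈ 0.062500)
I(l) = -33/16 (I(l) = -2 - 1*1/16 = -2 - 1/16 = -33/16)
(-228 + 219)*(67 + I(O(6))) + 403 = (-228 + 219)*(67 - 33/16) + 403 = -9*1039/16 + 403 = -9351/16 + 403 = -2903/16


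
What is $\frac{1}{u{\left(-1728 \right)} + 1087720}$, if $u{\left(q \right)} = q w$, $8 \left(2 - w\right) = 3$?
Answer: $\frac{1}{1084912} \approx 9.2173 \cdot 10^{-7}$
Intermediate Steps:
$w = \frac{13}{8}$ ($w = 2 - \frac{3}{8} = \frac{13}{8} \approx 1.625$)
$u{\left(q \right)} = \frac{13 q}{8}$ ($u{\left(q \right)} = q \frac{13}{8} = \frac{13 q}{8}$)
$\frac{1}{u{\left(-1728 \right)} + 1087720} = \frac{1}{\frac{13}{8} \left(-1728\right) + 1087720} = \frac{1}{-2808 + 1087720} = \frac{1}{1084912}$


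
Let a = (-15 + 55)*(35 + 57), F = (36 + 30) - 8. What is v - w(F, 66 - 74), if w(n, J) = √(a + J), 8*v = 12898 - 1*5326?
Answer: 1893/2 - 6*√102 ≈ 885.90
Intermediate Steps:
F = 58 (F = 66 - 8 = 58)
v = 1893/2 (v = (12898 - 1*5326)/8 = (12898 - 5326)/8 = (⅛)*7572 = 1893/2 ≈ 946.50)
a = 3680 (a = 40*92 = 3680)
w(n, J) = √(3680 + J)
v - w(F, 66 - 74) = 1893/2 - √(3680 + (66 - 74)) = 1893/2 - √(3680 - 8) = 1893/2 - √3672 = 1893/2 - 6*√102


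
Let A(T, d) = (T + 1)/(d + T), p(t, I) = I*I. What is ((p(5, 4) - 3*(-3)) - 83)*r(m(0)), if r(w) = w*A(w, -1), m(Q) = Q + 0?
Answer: 0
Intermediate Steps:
m(Q) = Q
p(t, I) = I**2
A(T, d) = (1 + T)/(T + d)
r(w) = w*(1 + w)/(-1 + w) (r(w) = w*((1 + w)/(w - 1)) = w*((1 + w)/(-1 + w)) = w*(1 + w)/(-1 + w))
((p(5, 4) - 3*(-3)) - 83)*r(m(0)) = ((4**2 - 3*(-3)) - 83)*(0*(1 + 0)/(-1 + 0)) = ((16 + 9) - 83)*(0*1/(-1)) = (25 - 83)*(0*(-1)*1) = -58*0 = 0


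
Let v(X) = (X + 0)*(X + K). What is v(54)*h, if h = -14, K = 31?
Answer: -64260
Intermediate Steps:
v(X) = X*(31 + X) (v(X) = (X + 0)*(X + 31) = X*(31 + X))
v(54)*h = (54*(31 + 54))*(-14) = (54*85)*(-14) = 4590*(-14) = -64260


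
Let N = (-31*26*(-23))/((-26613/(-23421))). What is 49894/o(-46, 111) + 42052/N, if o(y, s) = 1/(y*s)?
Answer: -18435129397787766/72363083 ≈ -2.5476e+8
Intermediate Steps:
o(y, s) = 1/(s*y)
N = 144726166/8871 (N = (-806*(-23))/((-26613*(-1/23421))) = 18538/(8871/7807) = 18538*(7807/8871) = 144726166/8871 ≈ 16315.)
49894/o(-46, 111) + 42052/N = 49894/((1/(111*(-46)))) + 42052/(144726166/8871) = 49894/(((1/111)*(-1/46))) + 42052*(8871/144726166) = 49894/(-1/5106) + 186521646/72363083 = 49894*(-5106) + 186521646/72363083 = -254758764 + 186521646/72363083 = -18435129397787766/72363083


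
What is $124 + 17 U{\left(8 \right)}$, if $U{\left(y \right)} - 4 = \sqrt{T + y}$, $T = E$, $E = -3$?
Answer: $192 + 17 \sqrt{5} \approx 230.01$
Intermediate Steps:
$T = -3$
$U{\left(y \right)} = 4 + \sqrt{-3 + y}$
$124 + 17 U{\left(8 \right)} = 124 + 17 \left(4 + \sqrt{-3 + 8}\right) = 124 + 17 \left(4 + \sqrt{5}\right) = 124 + \left(68 + 17 \sqrt{5}\right) = 192 + 17 \sqrt{5}$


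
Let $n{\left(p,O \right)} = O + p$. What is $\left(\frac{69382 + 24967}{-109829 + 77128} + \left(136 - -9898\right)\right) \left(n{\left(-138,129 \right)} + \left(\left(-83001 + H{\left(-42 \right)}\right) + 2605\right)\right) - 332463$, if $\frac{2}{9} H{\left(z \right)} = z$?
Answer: $- \frac{26447918998653}{32701} \approx -8.0878 \cdot 10^{8}$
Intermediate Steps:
$H{\left(z \right)} = \frac{9 z}{2}$
$\left(\frac{69382 + 24967}{-109829 + 77128} + \left(136 - -9898\right)\right) \left(n{\left(-138,129 \right)} + \left(\left(-83001 + H{\left(-42 \right)}\right) + 2605\right)\right) - 332463 = \left(\frac{69382 + 24967}{-109829 + 77128} + \left(136 - -9898\right)\right) \left(\left(129 - 138\right) + \left(\left(-83001 + \frac{9}{2} \left(-42\right)\right) + 2605\right)\right) - 332463 = \left(\frac{94349}{-32701} + \left(136 + 9898\right)\right) \left(-9 + \left(\left(-83001 - 189\right) + 2605\right)\right) - 332463 = \left(94349 \left(- \frac{1}{32701}\right) + 10034\right) \left(-9 + \left(-83190 + 2605\right)\right) - 332463 = \left(- \frac{94349}{32701} + 10034\right) \left(-9 - 80585\right) - 332463 = \frac{328027485}{32701} \left(-80594\right) - 332463 = - \frac{26437047126090}{32701} - 332463 = - \frac{26447918998653}{32701}$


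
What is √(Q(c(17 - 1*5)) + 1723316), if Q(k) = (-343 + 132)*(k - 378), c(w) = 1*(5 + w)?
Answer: 3*√199943 ≈ 1341.4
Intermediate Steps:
c(w) = 5 + w
Q(k) = 79758 - 211*k (Q(k) = -211*(-378 + k) = 79758 - 211*k)
√(Q(c(17 - 1*5)) + 1723316) = √((79758 - 211*(5 + (17 - 1*5))) + 1723316) = √((79758 - 211*(5 + (17 - 5))) + 1723316) = √((79758 - 211*(5 + 12)) + 1723316) = √((79758 - 211*17) + 1723316) = √((79758 - 3587) + 1723316) = √(76171 + 1723316) = √1799487 = 3*√199943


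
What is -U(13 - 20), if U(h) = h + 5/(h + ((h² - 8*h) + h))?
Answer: 632/91 ≈ 6.9451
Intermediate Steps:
U(h) = h + 5/(h² - 6*h) (U(h) = h + 5/(h + (h² - 7*h)) = h + 5/(h² - 6*h))
-U(13 - 20) = -(5 + (13 - 20)³ - 6*(13 - 20)²)/((13 - 20)*(-6 + (13 - 20))) = -(5 + (-7)³ - 6*(-7)²)/((-7)*(-6 - 7)) = -(-1)*(5 - 343 - 6*49)/(7*(-13)) = -(-1)*(-1)*(5 - 343 - 294)/(7*13) = -(-1)*(-1)*(-632)/(7*13) = -1*(-632/91) = 632/91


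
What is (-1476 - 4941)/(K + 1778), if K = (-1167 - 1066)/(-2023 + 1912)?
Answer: -712287/199591 ≈ -3.5687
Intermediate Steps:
K = 2233/111 (K = -2233/(-111) = -2233*(-1/111) = 2233/111 ≈ 20.117)
(-1476 - 4941)/(K + 1778) = (-1476 - 4941)/(2233/111 + 1778) = -6417/199591/111 = -6417*111/199591 = -712287/199591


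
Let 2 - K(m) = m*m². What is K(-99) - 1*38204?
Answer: 932097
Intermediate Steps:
K(m) = 2 - m³ (K(m) = 2 - m*m² = 2 - m³)
K(-99) - 1*38204 = (2 - 1*(-99)³) - 1*38204 = (2 - 1*(-970299)) - 38204 = (2 + 970299) - 38204 = 970301 - 38204 = 932097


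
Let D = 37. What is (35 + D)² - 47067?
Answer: -41883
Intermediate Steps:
(35 + D)² - 47067 = (35 + 37)² - 47067 = 72² - 47067 = 5184 - 47067 = -41883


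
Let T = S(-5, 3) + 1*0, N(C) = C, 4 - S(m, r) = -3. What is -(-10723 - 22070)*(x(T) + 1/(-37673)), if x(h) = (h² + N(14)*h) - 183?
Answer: -44474817597/37673 ≈ -1.1805e+6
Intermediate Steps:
S(m, r) = 7 (S(m, r) = 4 - 1*(-3) = 4 + 3 = 7)
T = 7 (T = 7 + 1*0 = 7 + 0 = 7)
x(h) = -183 + h² + 14*h (x(h) = (h² + 14*h) - 183 = -183 + h² + 14*h)
-(-10723 - 22070)*(x(T) + 1/(-37673)) = -(-10723 - 22070)*((-183 + 7² + 14*7) + 1/(-37673)) = -(-32793)*((-183 + 49 + 98) - 1/37673) = -(-32793)*(-36 - 1/37673) = -(-32793)*(-1356229)/37673 = -1*44474817597/37673 = -44474817597/37673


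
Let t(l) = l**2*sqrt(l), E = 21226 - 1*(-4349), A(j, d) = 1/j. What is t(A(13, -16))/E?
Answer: sqrt(13)/56188275 ≈ 6.4169e-8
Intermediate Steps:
E = 25575 (E = 21226 + 4349 = 25575)
t(l) = l**(5/2)
t(A(13, -16))/E = (1/13)**(5/2)/25575 = (1/13)**(5/2)*(1/25575) = (sqrt(13)/2197)*(1/25575) = sqrt(13)/56188275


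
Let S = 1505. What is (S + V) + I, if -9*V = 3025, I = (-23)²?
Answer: 15281/9 ≈ 1697.9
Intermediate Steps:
I = 529
V = -3025/9 (V = -⅑*3025 = -3025/9 ≈ -336.11)
(S + V) + I = (1505 - 3025/9) + 529 = 10520/9 + 529 = 15281/9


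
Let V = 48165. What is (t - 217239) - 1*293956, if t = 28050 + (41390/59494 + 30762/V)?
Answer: -230743658043362/477588085 ≈ -4.8314e+5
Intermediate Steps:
t = 13396983068213/477588085 (t = 28050 + (41390/59494 + 30762/48165) = 28050 + (41390*(1/59494) + 30762*(1/48165)) = 28050 + (20695/29747 + 10254/16055) = 28050 + 637283963/477588085 = 13396983068213/477588085 ≈ 28051.)
(t - 217239) - 1*293956 = (13396983068213/477588085 - 217239) - 1*293956 = -90353774929102/477588085 - 293956 = -230743658043362/477588085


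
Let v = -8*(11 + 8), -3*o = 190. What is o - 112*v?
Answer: 50882/3 ≈ 16961.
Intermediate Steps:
o = -190/3 (o = -⅓*190 = -190/3 ≈ -63.333)
v = -152 (v = -8*19 = -152)
o - 112*v = -190/3 - 112*(-152) = -190/3 + 17024 = 50882/3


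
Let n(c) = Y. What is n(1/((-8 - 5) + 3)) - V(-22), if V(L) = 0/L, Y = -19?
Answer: -19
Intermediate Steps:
V(L) = 0
n(c) = -19
n(1/((-8 - 5) + 3)) - V(-22) = -19 - 1*0 = -19 + 0 = -19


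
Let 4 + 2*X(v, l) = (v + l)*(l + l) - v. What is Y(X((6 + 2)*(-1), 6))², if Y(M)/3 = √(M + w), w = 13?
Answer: 27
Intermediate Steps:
X(v, l) = -2 - v/2 + l*(l + v) (X(v, l) = -2 + ((v + l)*(l + l) - v)/2 = -2 + ((l + v)*(2*l) - v)/2 = -2 + (2*l*(l + v) - v)/2 = -2 + (-v + 2*l*(l + v))/2 = -2 + (-v/2 + l*(l + v)) = -2 - v/2 + l*(l + v))
Y(M) = 3*√(13 + M) (Y(M) = 3*√(M + 13) = 3*√(13 + M))
Y(X((6 + 2)*(-1), 6))² = (3*√(13 + (-2 + 6² - (6 + 2)*(-1)/2 + 6*((6 + 2)*(-1)))))² = (3*√(13 + (-2 + 36 - 4*(-1) + 6*(8*(-1)))))² = (3*√(13 + (-2 + 36 - ½*(-8) + 6*(-8))))² = (3*√(13 + (-2 + 36 + 4 - 48)))² = (3*√(13 - 10))² = (3*√3)² = 27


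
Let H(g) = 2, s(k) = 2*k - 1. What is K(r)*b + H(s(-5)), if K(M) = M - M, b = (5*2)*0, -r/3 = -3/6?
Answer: 2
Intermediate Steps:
s(k) = -1 + 2*k
r = 3/2 (r = -(-9)/6 = -3*(-½) = 3/2 ≈ 1.5000)
b = 0 (b = 10*0 = 0)
K(M) = 0
K(r)*b + H(s(-5)) = 0*0 + 2 = 0 + 2 = 2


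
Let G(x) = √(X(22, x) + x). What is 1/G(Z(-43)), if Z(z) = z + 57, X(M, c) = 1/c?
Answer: √2758/197 ≈ 0.26658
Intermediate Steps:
Z(z) = 57 + z
G(x) = √(x + 1/x) (G(x) = √(1/x + x) = √(x + 1/x))
1/G(Z(-43)) = 1/(√((57 - 43) + 1/(57 - 43))) = 1/(√(14 + 1/14)) = 1/(√(197/14)) = 1/(√2758/14) = √2758/197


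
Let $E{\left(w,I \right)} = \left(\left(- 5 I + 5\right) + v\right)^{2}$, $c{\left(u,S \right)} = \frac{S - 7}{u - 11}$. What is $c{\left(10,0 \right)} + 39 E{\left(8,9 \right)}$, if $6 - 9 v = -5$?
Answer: $\frac{1583602}{27} \approx 58652.0$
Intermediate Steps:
$v = \frac{11}{9}$ ($v = \frac{2}{3} - - \frac{5}{9} = \frac{2}{3} + \frac{5}{9} = \frac{11}{9} \approx 1.2222$)
$c{\left(u,S \right)} = \frac{-7 + S}{-11 + u}$
$E{\left(w,I \right)} = \left(\frac{56}{9} - 5 I\right)^{2}$ ($E{\left(w,I \right)} = \left(\left(- 5 I + 5\right) + \frac{11}{9}\right)^{2} = \left(\left(5 - 5 I\right) + \frac{11}{9}\right)^{2} = \left(\frac{56}{9} - 5 I\right)^{2}$)
$c{\left(10,0 \right)} + 39 E{\left(8,9 \right)} = \frac{-7 + 0}{-11 + 10} + 39 \frac{\left(56 - 405\right)^{2}}{81} = \frac{1}{-1} \left(-7\right) + 39 \frac{\left(56 - 405\right)^{2}}{81} = \left(-1\right) \left(-7\right) + 39 \frac{\left(-349\right)^{2}}{81} = 7 + 39 \cdot \frac{1}{81} \cdot 121801 = 7 + 39 \cdot \frac{121801}{81} = 7 + \frac{1583413}{27} = \frac{1583602}{27}$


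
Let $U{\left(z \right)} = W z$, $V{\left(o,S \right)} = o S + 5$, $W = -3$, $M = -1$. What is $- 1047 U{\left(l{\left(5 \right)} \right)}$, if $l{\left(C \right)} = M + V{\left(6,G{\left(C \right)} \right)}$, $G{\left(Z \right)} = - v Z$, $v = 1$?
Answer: $-81666$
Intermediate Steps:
$G{\left(Z \right)} = - Z$ ($G{\left(Z \right)} = \left(-1\right) 1 Z = - Z$)
$V{\left(o,S \right)} = 5 + S o$ ($V{\left(o,S \right)} = S o + 5 = 5 + S o$)
$l{\left(C \right)} = 4 - 6 C$ ($l{\left(C \right)} = -1 + \left(5 + - C 6\right) = -1 - \left(-5 + 6 C\right) = 4 - 6 C$)
$U{\left(z \right)} = - 3 z$
$- 1047 U{\left(l{\left(5 \right)} \right)} = - 1047 \left(- 3 \left(4 - 30\right)\right) = - 1047 \left(\left(-3\right) \left(-26\right)\right) = \left(-1047\right) 78 = -81666$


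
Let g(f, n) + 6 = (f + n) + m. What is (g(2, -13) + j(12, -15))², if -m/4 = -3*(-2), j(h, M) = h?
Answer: 841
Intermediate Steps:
m = -24 (m = -(-12)*(-2) = -4*6 = -24)
g(f, n) = -30 + f + n (g(f, n) = -6 + ((f + n) - 24) = -6 + (-24 + f + n) = -30 + f + n)
(g(2, -13) + j(12, -15))² = ((-30 + 2 - 13) + 12)² = (-41 + 12)² = (-29)² = 841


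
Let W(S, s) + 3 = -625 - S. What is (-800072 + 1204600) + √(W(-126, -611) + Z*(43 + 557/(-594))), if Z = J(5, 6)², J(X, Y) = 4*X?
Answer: 404528 + √159980898/99 ≈ 4.0466e+5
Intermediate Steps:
W(S, s) = -628 - S (W(S, s) = -3 + (-625 - S) = -628 - S)
Z = 400 (Z = (4*5)² = 20² = 400)
(-800072 + 1204600) + √(W(-126, -611) + Z*(43 + 557/(-594))) = (-800072 + 1204600) + √((-628 - 1*(-126)) + 400*(43 + 557/(-594))) = 404528 + √((-628 + 126) + 400*(43 + 557*(-1/594))) = 404528 + √(-502 + 400*(43 - 557/594)) = 404528 + √(-502 + 400*(24985/594)) = 404528 + √(-502 + 4997000/297) = 404528 + √(4847906/297) = 404528 + √159980898/99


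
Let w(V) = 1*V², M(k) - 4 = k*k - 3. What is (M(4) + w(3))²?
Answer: 676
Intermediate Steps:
M(k) = 1 + k² (M(k) = 4 + (k*k - 3) = 4 + (k² - 3) = 4 + (-3 + k²) = 1 + k²)
w(V) = V²
(M(4) + w(3))² = ((1 + 4²) + 3²)² = ((1 + 16) + 9)² = (17 + 9)² = 26² = 676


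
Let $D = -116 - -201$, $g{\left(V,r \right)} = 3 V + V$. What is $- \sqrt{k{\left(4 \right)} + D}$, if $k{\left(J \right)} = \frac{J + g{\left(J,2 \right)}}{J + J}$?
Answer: $- \frac{5 \sqrt{14}}{2} \approx -9.3541$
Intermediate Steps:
$g{\left(V,r \right)} = 4 V$
$k{\left(J \right)} = \frac{5}{2}$ ($k{\left(J \right)} = \frac{J + 4 J}{J + J} = \frac{5 J}{2 J} = 5 J \frac{1}{2 J} = \frac{5}{2}$)
$D = 85$ ($D = -116 + 201 = 85$)
$- \sqrt{k{\left(4 \right)} + D} = - \sqrt{\frac{5}{2} + 85} = - \sqrt{\frac{175}{2}} = - \frac{5 \sqrt{14}}{2}$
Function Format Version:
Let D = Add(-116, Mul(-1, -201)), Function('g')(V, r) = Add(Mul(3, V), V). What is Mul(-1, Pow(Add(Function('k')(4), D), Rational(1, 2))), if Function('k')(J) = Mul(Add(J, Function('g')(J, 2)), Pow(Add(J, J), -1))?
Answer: Mul(Rational(-5, 2), Pow(14, Rational(1, 2))) ≈ -9.3541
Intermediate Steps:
Function('g')(V, r) = Mul(4, V)
Function('k')(J) = Rational(5, 2) (Function('k')(J) = Mul(Add(J, Mul(4, J)), Pow(Add(J, J), -1)) = Mul(Mul(5, J), Pow(Mul(2, J), -1)) = Mul(Mul(5, J), Mul(Rational(1, 2), Pow(J, -1))) = Rational(5, 2))
D = 85 (D = Add(-116, 201) = 85)
Mul(-1, Pow(Add(Function('k')(4), D), Rational(1, 2))) = Mul(-1, Pow(Add(Rational(5, 2), 85), Rational(1, 2))) = Mul(-1, Pow(Rational(175, 2), Rational(1, 2))) = Mul(-1, Mul(Rational(5, 2), Pow(14, Rational(1, 2)))) = Mul(Rational(-5, 2), Pow(14, Rational(1, 2)))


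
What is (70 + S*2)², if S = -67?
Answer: 4096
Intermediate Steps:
(70 + S*2)² = (70 - 67*2)² = (70 - 134)² = (-64)² = 4096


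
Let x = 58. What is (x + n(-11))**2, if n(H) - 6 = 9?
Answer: 5329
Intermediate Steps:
n(H) = 15 (n(H) = 6 + 9 = 15)
(x + n(-11))**2 = (58 + 15)**2 = 73**2 = 5329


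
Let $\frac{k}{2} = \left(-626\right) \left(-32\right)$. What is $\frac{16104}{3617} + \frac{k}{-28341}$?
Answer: $\frac{311491976}{102509397} \approx 3.0387$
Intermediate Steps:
$k = 40064$ ($k = 2 \left(\left(-626\right) \left(-32\right)\right) = 2 \cdot 20032 = 40064$)
$\frac{16104}{3617} + \frac{k}{-28341} = \frac{16104}{3617} + \frac{40064}{-28341} = 16104 \cdot \frac{1}{3617} + 40064 \left(- \frac{1}{28341}\right) = \frac{16104}{3617} - \frac{40064}{28341} = \frac{311491976}{102509397}$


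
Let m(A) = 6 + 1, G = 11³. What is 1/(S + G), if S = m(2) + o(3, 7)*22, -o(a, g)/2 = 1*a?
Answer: 1/1206 ≈ 0.00082919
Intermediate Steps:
o(a, g) = -2*a
G = 1331
m(A) = 7
S = -125 (S = 7 - 2*3*22 = 7 - 6*22 = 7 - 132 = -125)
1/(S + G) = 1/(-125 + 1331) = 1/1206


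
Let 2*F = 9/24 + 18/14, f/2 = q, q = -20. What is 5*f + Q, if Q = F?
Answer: -22307/112 ≈ -199.17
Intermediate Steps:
f = -40 (f = 2*(-20) = -40)
F = 93/112 (F = (9/24 + 18/14)/2 = (9*(1/24) + 18*(1/14))/2 = (3/8 + 9/7)/2 = (½)*(93/56) = 93/112 ≈ 0.83036)
Q = 93/112 ≈ 0.83036
5*f + Q = 5*(-40) + 93/112 = -200 + 93/112 = -22307/112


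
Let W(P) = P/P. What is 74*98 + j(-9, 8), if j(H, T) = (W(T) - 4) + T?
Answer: 7257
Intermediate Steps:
W(P) = 1
j(H, T) = -3 + T (j(H, T) = (1 - 4) + T = -3 + T)
74*98 + j(-9, 8) = 74*98 + (-3 + 8) = 7252 + 5 = 7257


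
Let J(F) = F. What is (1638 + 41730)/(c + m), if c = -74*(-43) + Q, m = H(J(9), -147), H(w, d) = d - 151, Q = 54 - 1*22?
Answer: 3614/243 ≈ 14.872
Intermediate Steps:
Q = 32 (Q = 54 - 22 = 32)
H(w, d) = -151 + d
m = -298 (m = -151 - 147 = -298)
c = 3214 (c = -74*(-43) + 32 = 3182 + 32 = 3214)
(1638 + 41730)/(c + m) = (1638 + 41730)/(3214 - 298) = 43368/2916 = 43368*(1/2916) = 3614/243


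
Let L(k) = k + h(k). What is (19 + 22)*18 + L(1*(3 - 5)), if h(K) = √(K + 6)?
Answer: 738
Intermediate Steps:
h(K) = √(6 + K)
L(k) = k + √(6 + k)
(19 + 22)*18 + L(1*(3 - 5)) = (19 + 22)*18 + (1*(3 - 5) + √(6 + 1*(3 - 5))) = 41*18 + (1*(-2) + √(6 + 1*(-2))) = 738 + (-2 + √(6 - 2)) = 738 + (-2 + √4) = 738 + (-2 + 2) = 738 + 0 = 738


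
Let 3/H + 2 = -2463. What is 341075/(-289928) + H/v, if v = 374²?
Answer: -29400182596321/24991383351880 ≈ -1.1764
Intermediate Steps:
H = -3/2465 (H = 3/(-2 - 2463) = 3/(-2465) = 3*(-1/2465) = -3/2465 ≈ -0.0012170)
v = 139876
341075/(-289928) + H/v = 341075/(-289928) - 3/2465/139876 = 341075*(-1/289928) - 3/2465*1/139876 = -341075/289928 - 3/344794340 = -29400182596321/24991383351880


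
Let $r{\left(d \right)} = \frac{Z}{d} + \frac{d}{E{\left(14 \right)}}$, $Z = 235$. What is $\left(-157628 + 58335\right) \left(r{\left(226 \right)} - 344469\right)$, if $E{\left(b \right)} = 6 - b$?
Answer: $\frac{15461140113091}{452} \approx 3.4206 \cdot 10^{10}$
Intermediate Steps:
$r{\left(d \right)} = \frac{235}{d} - \frac{d}{8}$ ($r{\left(d \right)} = \frac{235}{d} + \frac{d}{6 - 14} = \frac{235}{d} + \frac{d}{-8} = \frac{235}{d} + d \left(- \frac{1}{8}\right) = \frac{235}{d} - \frac{d}{8}$)
$\left(-157628 + 58335\right) \left(r{\left(226 \right)} - 344469\right) = \left(-157628 + 58335\right) \left(\left(\frac{235}{226} - \frac{113}{4}\right) - 344469\right) = - 99293 \left(\left(235 \cdot \frac{1}{226} - \frac{113}{4}\right) - 344469\right) = - 99293 \left(\left(\frac{235}{226} - \frac{113}{4}\right) - 344469\right) = - 99293 \left(- \frac{12299}{452} - 344469\right) = \left(-99293\right) \left(- \frac{155712287}{452}\right) = \frac{15461140113091}{452}$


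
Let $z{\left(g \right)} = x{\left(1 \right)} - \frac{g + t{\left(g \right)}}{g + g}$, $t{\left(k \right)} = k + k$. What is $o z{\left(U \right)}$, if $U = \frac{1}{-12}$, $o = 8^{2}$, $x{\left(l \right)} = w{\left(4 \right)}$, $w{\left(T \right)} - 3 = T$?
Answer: $352$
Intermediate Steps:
$w{\left(T \right)} = 3 + T$
$x{\left(l \right)} = 7$ ($x{\left(l \right)} = 3 + 4 = 7$)
$t{\left(k \right)} = 2 k$
$o = 64$
$U = - \frac{1}{12} \approx -0.083333$
$z{\left(g \right)} = \frac{11}{2}$ ($z{\left(g \right)} = 7 - \frac{g + 2 g}{g + g} = 7 - \frac{3 g}{2 g} = 7 - 3 g \frac{1}{2 g} = 7 - \frac{3}{2} = \frac{11}{2}$)
$o z{\left(U \right)} = 64 \cdot \frac{11}{2} = 352$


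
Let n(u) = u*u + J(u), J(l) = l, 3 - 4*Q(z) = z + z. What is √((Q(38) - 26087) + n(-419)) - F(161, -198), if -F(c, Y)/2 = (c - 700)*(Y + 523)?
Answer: -350350 + √596147/2 ≈ -3.4996e+5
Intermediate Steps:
Q(z) = ¾ - z/2 (Q(z) = ¾ - (z + z)/4 = ¾ - z/2)
n(u) = u + u² (n(u) = u*u + u = u² + u = u + u²)
F(c, Y) = -2*(-700 + c)*(523 + Y) (F(c, Y) = -2*(c - 700)*(Y + 523) = -2*(-700 + c)*(523 + Y))
√((Q(38) - 26087) + n(-419)) - F(161, -198) = √(((¾ - ½*38) - 26087) - 419*(1 - 419)) - (732200 - 1046*161 + 1400*(-198) - 2*(-198)*161) = √(((¾ - 19) - 26087) - 419*(-418)) - (732200 - 168406 - 277200 + 63756) = √((-73/4 - 26087) + 175142) - 1*350350 = √(-104421/4 + 175142) - 350350 = √(596147/4) - 350350 = √596147/2 - 350350 = -350350 + √596147/2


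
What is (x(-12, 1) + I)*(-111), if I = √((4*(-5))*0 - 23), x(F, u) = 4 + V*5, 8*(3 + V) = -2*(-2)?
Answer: 1887/2 - 111*I*√23 ≈ 943.5 - 532.34*I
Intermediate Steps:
V = -5/2 (V = -3 + (-2*(-2))/8 = -3 + (⅛)*4 = -3 + ½ = -5/2 ≈ -2.5000)
x(F, u) = -17/2 (x(F, u) = 4 - 5/2*5 = 4 - 25/2 = -17/2)
I = I*√23 (I = √(-20*0 - 23) = √(0 - 23) = √(-23) = I*√23 ≈ 4.7958*I)
(x(-12, 1) + I)*(-111) = (-17/2 + I*√23)*(-111) = 1887/2 - 111*I*√23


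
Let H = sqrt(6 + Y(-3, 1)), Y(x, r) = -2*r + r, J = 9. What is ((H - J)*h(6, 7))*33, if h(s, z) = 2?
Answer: -594 + 66*sqrt(5) ≈ -446.42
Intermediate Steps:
Y(x, r) = -r
H = sqrt(5) (H = sqrt(6 - 1*1) = sqrt(6 - 1) = sqrt(5) ≈ 2.2361)
((H - J)*h(6, 7))*33 = ((sqrt(5) - 1*9)*2)*33 = ((sqrt(5) - 9)*2)*33 = ((-9 + sqrt(5))*2)*33 = (-18 + 2*sqrt(5))*33 = -594 + 66*sqrt(5)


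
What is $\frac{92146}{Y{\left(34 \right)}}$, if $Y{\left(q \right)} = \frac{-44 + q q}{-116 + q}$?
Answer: $- \frac{1888993}{278} \approx -6794.9$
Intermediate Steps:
$Y{\left(q \right)} = \frac{-44 + q^{2}}{-116 + q}$
$\frac{92146}{Y{\left(34 \right)}} = \frac{92146}{\frac{1}{-116 + 34} \left(-44 + 34^{2}\right)} = \frac{92146}{\frac{1}{-82} \left(-44 + 1156\right)} = \frac{92146}{\left(- \frac{1}{82}\right) 1112} = \frac{92146}{- \frac{556}{41}} = 92146 \left(- \frac{41}{556}\right) = - \frac{1888993}{278}$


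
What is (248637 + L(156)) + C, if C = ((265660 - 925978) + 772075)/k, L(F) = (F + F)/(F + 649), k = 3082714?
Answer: 617014844229643/2481584770 ≈ 2.4864e+5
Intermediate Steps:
L(F) = 2*F/(649 + F) (L(F) = (2*F)/(649 + F) = 2*F/(649 + F))
C = 111757/3082714 (C = ((265660 - 925978) + 772075)/3082714 = (-660318 + 772075)*(1/3082714) = 111757*(1/3082714) = 111757/3082714 ≈ 0.036253)
(248637 + L(156)) + C = (248637 + 2*156/(649 + 156)) + 111757/3082714 = (248637 + 2*156/805) + 111757/3082714 = (248637 + 2*156*(1/805)) + 111757/3082714 = (248637 + 312/805) + 111757/3082714 = 200153097/805 + 111757/3082714 = 617014844229643/2481584770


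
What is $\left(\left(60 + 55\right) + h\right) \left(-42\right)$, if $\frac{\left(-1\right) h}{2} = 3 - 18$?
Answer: $-6090$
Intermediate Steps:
$h = 30$ ($h = - 2 \left(3 - 18\right) = \left(-2\right) \left(-15\right) = 30$)
$\left(\left(60 + 55\right) + h\right) \left(-42\right) = \left(\left(60 + 55\right) + 30\right) \left(-42\right) = \left(115 + 30\right) \left(-42\right) = 145 \left(-42\right) = -6090$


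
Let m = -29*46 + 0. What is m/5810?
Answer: -667/2905 ≈ -0.22960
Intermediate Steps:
m = -1334 (m = -1334 + 0 = -1334)
m/5810 = -1334/5810 = -1334*1/5810 = -667/2905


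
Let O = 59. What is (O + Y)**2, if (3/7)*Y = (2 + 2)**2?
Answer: 83521/9 ≈ 9280.1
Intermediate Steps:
Y = 112/3 (Y = 7*(2 + 2)**2/3 = (7/3)*4**2 = (7/3)*16 = 112/3 ≈ 37.333)
(O + Y)**2 = (59 + 112/3)**2 = (289/3)**2 = 83521/9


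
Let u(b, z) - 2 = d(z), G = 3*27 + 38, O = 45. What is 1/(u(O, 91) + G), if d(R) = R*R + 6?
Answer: 1/8408 ≈ 0.00011893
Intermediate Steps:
d(R) = 6 + R**2 (d(R) = R**2 + 6 = 6 + R**2)
G = 119 (G = 81 + 38 = 119)
u(b, z) = 8 + z**2 (u(b, z) = 2 + (6 + z**2) = 8 + z**2)
1/(u(O, 91) + G) = 1/((8 + 91**2) + 119) = 1/((8 + 8281) + 119) = 1/(8289 + 119) = 1/8408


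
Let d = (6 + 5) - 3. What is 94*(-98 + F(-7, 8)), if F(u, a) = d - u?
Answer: -7802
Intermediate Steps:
d = 8 (d = 11 - 3 = 8)
F(u, a) = 8 - u
94*(-98 + F(-7, 8)) = 94*(-98 + (8 - 1*(-7))) = 94*(-98 + (8 + 7)) = 94*(-98 + 15) = 94*(-83) = -7802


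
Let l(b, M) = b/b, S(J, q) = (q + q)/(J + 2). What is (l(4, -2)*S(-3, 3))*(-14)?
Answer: 84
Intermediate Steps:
S(J, q) = 2*q/(2 + J) (S(J, q) = (2*q)/(2 + J) = 2*q/(2 + J))
l(b, M) = 1
(l(4, -2)*S(-3, 3))*(-14) = (1*(2*3/(2 - 3)))*(-14) = (1*(2*3/(-1)))*(-14) = (1*(2*3*(-1)))*(-14) = (1*(-6))*(-14) = -6*(-14) = 84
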